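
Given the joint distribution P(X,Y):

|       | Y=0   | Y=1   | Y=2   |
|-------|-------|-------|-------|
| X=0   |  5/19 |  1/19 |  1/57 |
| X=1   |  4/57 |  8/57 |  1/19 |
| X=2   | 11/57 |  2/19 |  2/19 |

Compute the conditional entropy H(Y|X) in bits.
1.3012 bits

H(Y|X) = H(X,Y) - H(X)

H(X,Y) = -Σ_{x,y} P(x,y) log₂ P(x,y). Per-cell terms -P(x,y)·log₂P(x,y):
  X=0: 0.50684, 0.22358, 0.10233
  X=1: 0.26897, 0.39760, 0.22358
  X=2: 0.45804, 0.34189, 0.34189
Sum of the 9 terms: H(X,Y) = 2.8647 bits

Marginal of X (row sums):
  P(X=0) = 5/19 + 1/19 + 1/57 = 1/3
  P(X=1) = 4/57 + 8/57 + 1/19 = 5/19
  P(X=2) = 11/57 + 2/19 + 2/19 = 23/57
H(X) = -[(1/3)·log₂(1/3) + (5/19)·log₂(5/19) + (23/57)·log₂(23/57)]
  = 0.52832 + 0.50684 + 0.52833 = 1.5635 bits

H(Y|X) = H(X,Y) - H(X) = 2.8647 - 1.5635 = 1.3012 bits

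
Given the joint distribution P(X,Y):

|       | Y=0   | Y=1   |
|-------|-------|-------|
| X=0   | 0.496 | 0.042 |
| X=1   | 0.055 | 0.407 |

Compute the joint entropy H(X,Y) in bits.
1.4518 bits

H(X,Y) = -Σ_{x,y} P(x,y) log₂ P(x,y). Per-cell terms -P(x,y)·log₂P(x,y):
  X=0: 0.50175, 0.19209
  X=1: 0.23014, 0.52784
Sum of the 4 terms: H(X,Y) = 1.4518 bits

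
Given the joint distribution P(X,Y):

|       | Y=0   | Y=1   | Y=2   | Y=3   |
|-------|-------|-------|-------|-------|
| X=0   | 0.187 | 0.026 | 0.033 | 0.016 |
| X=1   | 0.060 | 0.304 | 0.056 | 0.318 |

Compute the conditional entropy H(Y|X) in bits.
1.5416 bits

H(Y|X) = H(X,Y) - H(X)

H(X,Y) = -Σ_{x,y} P(x,y) log₂ P(x,y). Per-cell terms -P(x,y)·log₂P(x,y):
  X=0: 0.452332, 0.136899, 0.162406, 0.095453
  X=1: 0.243534, 0.522228, 0.232872, 0.525623
Sum of the 8 terms: H(X,Y) = 2.37135 bits

Marginal of X (row sums):
  P(X=0) = 0.187 + 0.026 + 0.033 + 0.016 = 0.262
  P(X=1) = 0.060 + 0.304 + 0.056 + 0.318 = 0.738
H(X) = -[0.262·log₂(0.262) + 0.738·log₂(0.738)]
  = 0.506279 + 0.323471 = 0.82975 bits

H(Y|X) = H(X,Y) - H(X) = 2.37135 - 0.82975 = 1.5416 bits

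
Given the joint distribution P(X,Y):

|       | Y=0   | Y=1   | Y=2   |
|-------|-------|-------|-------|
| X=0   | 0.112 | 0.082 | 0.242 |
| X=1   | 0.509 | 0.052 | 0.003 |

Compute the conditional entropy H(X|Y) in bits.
0.5753 bits

H(X|Y) = H(X,Y) - H(Y)

H(X,Y) = -Σ_{x,y} P(x,y) log₂ P(x,y). Per-cell terms -P(x,y)·log₂P(x,y):
  X=0: 0.3537, 0.2959, 0.4954
  X=1: 0.4959, 0.2218, 0.0251
Sum of the 6 terms: H(X,Y) = 1.8878 bits

Marginal of Y (column sums):
  P(Y=0) = 0.112 + 0.509 = 0.621
  P(Y=1) = 0.082 + 0.052 = 0.134
  P(Y=2) = 0.242 + 0.003 = 0.245
H(Y) = -[0.621·log₂(0.621) + 0.134·log₂(0.134) + 0.245·log₂(0.245)]
  = 0.4268 + 0.3886 + 0.4971 = 1.3125 bits

H(X|Y) = H(X,Y) - H(Y) = 1.8878 - 1.3125 = 0.5753 bits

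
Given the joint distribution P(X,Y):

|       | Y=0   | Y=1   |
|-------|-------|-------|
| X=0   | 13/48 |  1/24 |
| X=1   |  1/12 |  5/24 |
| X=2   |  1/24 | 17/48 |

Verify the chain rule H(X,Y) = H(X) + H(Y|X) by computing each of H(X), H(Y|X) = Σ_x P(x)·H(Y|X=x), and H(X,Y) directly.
H(X) = 1.5721 bits, H(Y|X) = 0.6209 bits, H(X,Y) = 2.1930 bits

Marginal of X (row sums):
  P(X=0) = 13/48 + 1/24 = 5/16
  P(X=1) = 1/12 + 5/24 = 7/24
  P(X=2) = 1/24 + 17/48 = 19/48
H(X) = -[(5/16)·log₂(5/16) + (7/24)·log₂(7/24) + (19/48)·log₂(19/48)]
  = 0.5244 + 0.5185 + 0.5292 = 1.5721 bits

H(Y|X) = Σ_x P(x)·H(Y|X=x):
  X=0: P(X=0) = 5/16, P(Y|X=0) = (13/15, 2/15) → H(Y|X=0) = 0.5665
  X=1: P(X=1) = 7/24, P(Y|X=1) = (2/7, 5/7) → H(Y|X=1) = 0.8631
  X=2: P(X=2) = 19/48, P(Y|X=2) = (2/19, 17/19) → H(Y|X=2) = 0.4855
H(Y|X) = (5/16)·0.5665 + (7/24)·0.8631 + (19/48)·0.4855 = 0.6209 bits

H(X,Y) = -Σ_{x,y} P(x,y) log₂ P(x,y). Per-cell terms -P(x,y)·log₂P(x,y):
  X=0: 0.5104, 0.1910
  X=1: 0.2987, 0.4715
  X=2: 0.1910, 0.5304
Sum of the 6 terms: H(X,Y) = 2.1930 bits

Chain rule check:
  H(X) + H(Y|X) = 1.5721 + 0.6209 = 2.1930 bits
  H(X,Y) = 2.1930 bits
✓ Chain rule verified.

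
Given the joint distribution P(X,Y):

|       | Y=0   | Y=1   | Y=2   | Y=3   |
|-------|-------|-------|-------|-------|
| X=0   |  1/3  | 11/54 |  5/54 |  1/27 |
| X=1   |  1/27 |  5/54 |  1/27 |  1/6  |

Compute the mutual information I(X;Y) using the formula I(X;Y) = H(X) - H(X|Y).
0.2279 bits

I(X;Y) = H(X) - H(X|Y)

Marginal of X (row sums):
  P(X=0) = 1/3 + 11/54 + 5/54 + 1/27 = 2/3
  P(X=1) = 1/27 + 5/54 + 1/27 + 1/6 = 1/3
H(X) = -[(2/3)·log₂(2/3) + (1/3)·log₂(1/3)]
  = 0.3900 + 0.5283 = 0.9183 bits

Marginal of Y (column sums):
  P(Y=0) = 1/3 + 1/27 = 10/27
  P(Y=1) = 11/54 + 5/54 = 8/27
  P(Y=2) = 5/54 + 1/27 = 7/54
  P(Y=3) = 1/27 + 1/6 = 11/54
H(X|Y) = Σ_y P(y)·H(X|Y=y):
  Y=0: P(Y=0) = 10/27, P(X|Y=0) = (9/10, 1/10) → H(X|Y=0) = 0.4690
  Y=1: P(Y=1) = 8/27, P(X|Y=1) = (11/16, 5/16) → H(X|Y=1) = 0.8960
  Y=2: P(Y=2) = 7/54, P(X|Y=2) = (5/7, 2/7) → H(X|Y=2) = 0.8631
  Y=3: P(Y=3) = 11/54, P(X|Y=3) = (2/11, 9/11) → H(X|Y=3) = 0.6840
H(X|Y) = (10/27)·0.4690 + (8/27)·0.8960 + (7/54)·0.8631 + (11/54)·0.6840 = 0.6904 bits

I(X;Y) = H(X) - H(X|Y) = 0.9183 - 0.6904 = 0.2279 bits

Cross-check via I(X;Y) = H(X) + H(Y) - H(X,Y): computing H(Y) from the column sums and H(X,Y) from the 8 cells in the same way gives H(Y) = 1.9004 bits and H(X,Y) = 2.5908 bits, so
I(X;Y) = 0.9183 + 1.9004 - 2.5908 = 0.2279 bits ✓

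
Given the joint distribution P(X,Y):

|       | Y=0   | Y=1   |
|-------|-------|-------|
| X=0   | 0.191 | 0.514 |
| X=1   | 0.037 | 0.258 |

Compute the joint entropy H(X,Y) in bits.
1.6300 bits

H(X,Y) = -Σ_{x,y} P(x,y) log₂ P(x,y). Per-cell terms -P(x,y)·log₂P(x,y):
  X=0: 0.4562, 0.4935
  X=1: 0.1760, 0.5043
Sum of the 4 terms: H(X,Y) = 1.6300 bits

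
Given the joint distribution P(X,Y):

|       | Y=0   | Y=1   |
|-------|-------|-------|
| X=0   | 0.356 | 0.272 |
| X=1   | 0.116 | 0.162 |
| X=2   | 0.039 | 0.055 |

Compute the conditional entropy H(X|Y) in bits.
1.2403 bits

H(X|Y) = H(X,Y) - H(Y)

H(X,Y) = -Σ_{x,y} P(x,y) log₂ P(x,y). Per-cell terms -P(x,y)·log₂P(x,y):
  X=0: 0.5304581, 0.5109034
  X=1: 0.3605052, 0.4254014
  X=2: 0.1825349, 0.2301434
Sum of the 6 terms: H(X,Y) = 2.239946 bits

Marginal of Y (column sums):
  P(Y=0) = 0.356 + 0.116 + 0.039 = 0.511
  P(Y=1) = 0.272 + 0.162 + 0.055 = 0.489
H(Y) = -[0.511·log₂(0.511) + 0.489·log₂(0.489)]
  = 0.4949571 + 0.5046938 = 0.999651 bits

H(X|Y) = H(X,Y) - H(Y) = 2.239946 - 0.999651 = 1.2403 bits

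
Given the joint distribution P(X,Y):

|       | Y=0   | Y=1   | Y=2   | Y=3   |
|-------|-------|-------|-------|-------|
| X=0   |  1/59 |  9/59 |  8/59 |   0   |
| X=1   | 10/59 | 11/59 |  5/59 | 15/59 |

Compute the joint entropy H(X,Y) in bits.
2.5942 bits

H(X,Y) = -Σ_{x,y} P(x,y) log₂ P(x,y). Per-cell terms -P(x,y)·log₂P(x,y):
  X=0: 0.099706, 0.413804, 0.390867, 0.000000
  X=1: 0.434019, 0.451785, 0.301756, 0.502310
  (cells with P = 0 contribute 0)
Sum of the 8 terms: H(X,Y) = 2.5942 bits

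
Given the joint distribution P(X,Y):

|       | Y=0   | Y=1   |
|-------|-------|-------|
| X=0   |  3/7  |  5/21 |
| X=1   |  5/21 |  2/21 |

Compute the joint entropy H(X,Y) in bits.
1.8329 bits

H(X,Y) = -Σ_{x,y} P(x,y) log₂ P(x,y). Per-cell terms -P(x,y)·log₂P(x,y):
  X=0: 0.52388, 0.49295
  X=1: 0.49295, 0.32308
Sum of the 4 terms: H(X,Y) = 1.8329 bits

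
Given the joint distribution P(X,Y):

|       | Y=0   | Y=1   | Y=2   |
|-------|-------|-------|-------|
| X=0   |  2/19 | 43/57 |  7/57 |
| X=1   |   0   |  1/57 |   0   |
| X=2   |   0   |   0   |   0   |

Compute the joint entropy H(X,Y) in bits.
1.1225 bits

H(X,Y) = -Σ_{x,y} P(x,y) log₂ P(x,y). Per-cell terms -P(x,y)·log₂P(x,y):
  X=0: 0.34189, 0.30675, 0.37156
  X=1: 0.00000, 0.10233, 0.00000
  X=2: 0.00000, 0.00000, 0.00000
  (cells with P = 0 contribute 0)
Sum of the 9 terms: H(X,Y) = 1.1225 bits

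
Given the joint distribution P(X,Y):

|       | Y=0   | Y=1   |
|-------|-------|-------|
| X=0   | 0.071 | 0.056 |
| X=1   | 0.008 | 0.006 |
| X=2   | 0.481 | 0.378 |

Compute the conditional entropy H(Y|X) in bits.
0.9896 bits

H(Y|X) = H(X,Y) - H(X)

H(X,Y) = -Σ_{x,y} P(x,y) log₂ P(x,y). Per-cell terms -P(x,y)·log₂P(x,y):
  X=0: 0.27094, 0.23287
  X=1: 0.05573, 0.04428
  X=2: 0.50788, 0.53054
Sum of the 6 terms: H(X,Y) = 1.64224 bits

Marginal of X (row sums):
  P(X=0) = 0.071 + 0.056 = 0.127
  P(X=1) = 0.008 + 0.006 = 0.014
  P(X=2) = 0.481 + 0.378 = 0.859
H(X) = -[0.127·log₂(0.127) + 0.014·log₂(0.014) + 0.859·log₂(0.859)]
  = 0.37809 + 0.08622 + 0.18835 = 0.65266 bits

H(Y|X) = H(X,Y) - H(X) = 1.64224 - 0.65266 = 0.9896 bits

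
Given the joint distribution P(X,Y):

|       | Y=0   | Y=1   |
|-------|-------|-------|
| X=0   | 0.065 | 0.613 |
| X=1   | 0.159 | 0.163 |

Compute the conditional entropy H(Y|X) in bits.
0.6310 bits

H(Y|X) = H(X,Y) - H(X)

H(X,Y) = -Σ_{x,y} P(x,y) log₂ P(x,y). Per-cell terms -P(x,y)·log₂P(x,y):
  X=0: 0.2563, 0.4328
  X=1: 0.4218, 0.4266
Sum of the 4 terms: H(X,Y) = 1.5375 bits

Marginal of X (row sums):
  P(X=0) = 0.065 + 0.613 = 0.678
  P(X=1) = 0.159 + 0.163 = 0.322
H(X) = -[0.678·log₂(0.678) + 0.322·log₂(0.322)]
  = 0.3801 + 0.5264 = 0.9065 bits

H(Y|X) = H(X,Y) - H(X) = 1.5375 - 0.9065 = 0.6310 bits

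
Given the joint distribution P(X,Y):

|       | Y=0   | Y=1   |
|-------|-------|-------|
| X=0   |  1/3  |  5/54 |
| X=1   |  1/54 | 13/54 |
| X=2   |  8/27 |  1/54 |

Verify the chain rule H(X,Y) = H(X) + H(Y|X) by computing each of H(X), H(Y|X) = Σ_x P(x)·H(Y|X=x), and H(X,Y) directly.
H(X) = 1.5543 bits, H(Y|X) = 0.5196 bits, H(X,Y) = 2.0739 bits

Marginal of X (row sums):
  P(X=0) = 1/3 + 5/54 = 23/54
  P(X=1) = 1/54 + 13/54 = 7/27
  P(X=2) = 8/27 + 1/54 = 17/54
H(X) = -[(23/54)·log₂(23/54) + (7/27)·log₂(7/27) + (17/54)·log₂(17/54)]
  = 0.52445 + 0.50492 + 0.52493 = 1.5543 bits

H(Y|X) = Σ_x P(x)·H(Y|X=x):
  X=0: P(X=0) = 23/54, P(Y|X=0) = (18/23, 5/23) → H(Y|X=0) = 0.75538
  X=1: P(X=1) = 7/27, P(Y|X=1) = (1/14, 13/14) → H(Y|X=1) = 0.37123
  X=2: P(X=2) = 17/54, P(Y|X=2) = (16/17, 1/17) → H(Y|X=2) = 0.32276
H(Y|X) = (23/54)·0.75538 + (7/27)·0.37123 + (17/54)·0.32276 = 0.5196 bits

H(X,Y) = -Σ_{x,y} P(x,y) log₂ P(x,y). Per-cell terms -P(x,y)·log₂P(x,y):
  X=0: 0.52832, 0.31787
  X=1: 0.10657, 0.49459
  X=2: 0.51997, 0.10657
Sum of the 6 terms: H(X,Y) = 2.0739 bits

Chain rule check:
  H(X) + H(Y|X) = 1.5543 + 0.5196 = 2.0739 bits
  H(X,Y) = 2.0739 bits
✓ Chain rule verified.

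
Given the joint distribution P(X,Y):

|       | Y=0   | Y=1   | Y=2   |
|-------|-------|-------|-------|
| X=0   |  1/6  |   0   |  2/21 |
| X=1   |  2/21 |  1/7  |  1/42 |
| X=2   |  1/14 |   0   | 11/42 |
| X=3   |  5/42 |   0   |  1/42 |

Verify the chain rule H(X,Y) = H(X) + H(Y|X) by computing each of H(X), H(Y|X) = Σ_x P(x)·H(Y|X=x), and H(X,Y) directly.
H(X) = 1.9418 bits, H(Y|X) = 0.9367 bits, H(X,Y) = 2.8785 bits

Marginal of X (row sums):
  P(X=0) = 1/6 + 0 + 2/21 = 11/42
  P(X=1) = 2/21 + 1/7 + 1/42 = 11/42
  P(X=2) = 1/14 + 0 + 11/42 = 1/3
  P(X=3) = 5/42 + 0 + 1/42 = 1/7
H(X) = -[(11/42)·log₂(11/42) + (11/42)·log₂(11/42) + (1/3)·log₂(1/3) + (1/7)·log₂(1/7)]
  = 0.50623 + 0.50623 + 0.52832 + 0.40105 = 1.9418 bits

H(Y|X) = Σ_x P(x)·H(Y|X=x):
  X=0: P(X=0) = 11/42, P(Y|X=0) = (7/11, 0, 4/11) → H(Y|X=0) = 0.94566
  X=1: P(X=1) = 11/42, P(Y|X=1) = (4/11, 6/11, 1/11) → H(Y|X=1) = 1.32218
  X=2: P(X=2) = 1/3, P(Y|X=2) = (3/14, 0, 11/14) → H(Y|X=2) = 0.74960
  X=3: P(X=3) = 1/7, P(Y|X=3) = (5/6, 0, 1/6) → H(Y|X=3) = 0.65002
H(Y|X) = (11/42)·0.94566 + (11/42)·1.32218 + (1/3)·0.74960 + (1/7)·0.65002 = 0.9367 bits

H(X,Y) = -Σ_{x,y} P(x,y) log₂ P(x,y). Per-cell terms -P(x,y)·log₂P(x,y):
  X=0: 0.43083, 0.00000, 0.32308
  X=1: 0.32308, 0.40105, 0.12839
  X=2: 0.27195, 0.00000, 0.50623
  X=3: 0.36552, 0.00000, 0.12839
  (cells with P = 0 contribute 0)
Sum of the 12 terms: H(X,Y) = 2.8785 bits

Chain rule check:
  H(X) + H(Y|X) = 1.9418 + 0.9367 = 2.8785 bits
  H(X,Y) = 2.8785 bits
✓ Chain rule verified.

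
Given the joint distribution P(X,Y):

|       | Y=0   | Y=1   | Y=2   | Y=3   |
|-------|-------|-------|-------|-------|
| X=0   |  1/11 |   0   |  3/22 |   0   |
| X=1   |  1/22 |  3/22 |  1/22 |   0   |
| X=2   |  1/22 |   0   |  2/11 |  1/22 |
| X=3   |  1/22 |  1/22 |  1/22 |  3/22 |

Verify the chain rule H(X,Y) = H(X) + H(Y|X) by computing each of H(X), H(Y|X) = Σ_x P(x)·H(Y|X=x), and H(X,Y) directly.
H(X) = 1.9940 bits, H(Y|X) = 1.3625 bits, H(X,Y) = 3.3565 bits

Marginal of X (row sums):
  P(X=0) = 1/11 + 0 + 3/22 + 0 = 5/22
  P(X=1) = 1/22 + 3/22 + 1/22 + 0 = 5/22
  P(X=2) = 1/22 + 0 + 2/11 + 1/22 = 3/11
  P(X=3) = 1/22 + 1/22 + 1/22 + 3/22 = 3/11
H(X) = -[(5/22)·log₂(5/22) + (5/22)·log₂(5/22) + (3/11)·log₂(3/11) + (3/11)·log₂(3/11)]
  = 0.48580 + 0.48580 + 0.51122 + 0.51122 = 1.9940 bits

H(Y|X) = Σ_x P(x)·H(Y|X=x):
  X=0: P(X=0) = 5/22, P(Y|X=0) = (2/5, 0, 3/5, 0) → H(Y|X=0) = 0.97095
  X=1: P(X=1) = 5/22, P(Y|X=1) = (1/5, 3/5, 1/5, 0) → H(Y|X=1) = 1.37095
  X=2: P(X=2) = 3/11, P(Y|X=2) = (1/6, 0, 2/3, 1/6) → H(Y|X=2) = 1.25163
  X=3: P(X=3) = 3/11, P(Y|X=3) = (1/6, 1/6, 1/6, 1/2) → H(Y|X=3) = 1.79248
H(Y|X) = (5/22)·0.97095 + (5/22)·1.37095 + (3/11)·1.25163 + (3/11)·1.79248 = 1.3625 bits

H(X,Y) = -Σ_{x,y} P(x,y) log₂ P(x,y). Per-cell terms -P(x,y)·log₂P(x,y):
  X=0: 0.31449, 0.00000, 0.39197, 0.00000
  X=1: 0.20270, 0.39197, 0.20270, 0.00000
  X=2: 0.20270, 0.00000, 0.44717, 0.20270
  X=3: 0.20270, 0.20270, 0.20270, 0.39197
  (cells with P = 0 contribute 0)
Sum of the 16 terms: H(X,Y) = 3.3565 bits

Chain rule check:
  H(X) + H(Y|X) = 1.9940 + 1.3625 = 3.3565 bits
  H(X,Y) = 3.3565 bits
✓ Chain rule verified.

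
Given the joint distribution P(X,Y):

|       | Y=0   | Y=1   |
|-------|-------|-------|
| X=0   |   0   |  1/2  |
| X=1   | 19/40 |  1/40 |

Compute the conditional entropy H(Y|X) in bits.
0.1432 bits

H(Y|X) = H(X,Y) - H(X)

H(X,Y) = -Σ_{x,y} P(x,y) log₂ P(x,y). Per-cell terms -P(x,y)·log₂P(x,y):
  X=0: 0.0000, 0.5000
  X=1: 0.5102, 0.1330
  (cells with P = 0 contribute 0)
Sum of the 4 terms: H(X,Y) = 1.1432 bits

Marginal of X (row sums):
  P(X=0) = 0 + 1/2 = 1/2
  P(X=1) = 19/40 + 1/40 = 1/2
H(X) = -[(1/2)·log₂(1/2) + (1/2)·log₂(1/2)]
  = 0.5000 + 0.5000 = 1.0000 bits

H(Y|X) = H(X,Y) - H(X) = 1.1432 - 1.0000 = 0.1432 bits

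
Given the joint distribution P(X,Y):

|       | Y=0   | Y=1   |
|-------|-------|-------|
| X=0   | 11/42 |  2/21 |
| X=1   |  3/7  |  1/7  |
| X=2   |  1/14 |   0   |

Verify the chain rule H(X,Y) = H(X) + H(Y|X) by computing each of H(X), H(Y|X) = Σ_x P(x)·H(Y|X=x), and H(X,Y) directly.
H(X) = 1.2638 bits, H(Y|X) = 0.7624 bits, H(X,Y) = 2.0262 bits

Marginal of X (row sums):
  P(X=0) = 11/42 + 2/21 = 5/14
  P(X=1) = 3/7 + 1/7 = 4/7
  P(X=2) = 1/14 + 0 = 1/14
H(X) = -[(5/14)·log₂(5/14) + (4/7)·log₂(4/7) + (1/14)·log₂(1/14)]
  = 0.53051 + 0.46135 + 0.27195 = 1.2638 bits

H(Y|X) = Σ_x P(x)·H(Y|X=x):
  X=0: P(X=0) = 5/14, P(Y|X=0) = (11/15, 4/15) → H(Y|X=0) = 0.83664
  X=1: P(X=1) = 4/7, P(Y|X=1) = (3/4, 1/4) → H(Y|X=1) = 0.81128
  X=2: P(X=2) = 1/14, P(Y|X=2) = (1, 0) → H(Y|X=2) = 0.00000
H(Y|X) = (5/14)·0.83664 + (4/7)·0.81128 + (1/14)·0.00000 = 0.7624 bits

H(X,Y) = -Σ_{x,y} P(x,y) log₂ P(x,y). Per-cell terms -P(x,y)·log₂P(x,y):
  X=0: 0.50623, 0.32308
  X=1: 0.52388, 0.40105
  X=2: 0.27195, 0.00000
  (cells with P = 0 contribute 0)
Sum of the 6 terms: H(X,Y) = 2.0262 bits

Chain rule check:
  H(X) + H(Y|X) = 1.2638 + 0.7624 = 2.0262 bits
  H(X,Y) = 2.0262 bits
✓ Chain rule verified.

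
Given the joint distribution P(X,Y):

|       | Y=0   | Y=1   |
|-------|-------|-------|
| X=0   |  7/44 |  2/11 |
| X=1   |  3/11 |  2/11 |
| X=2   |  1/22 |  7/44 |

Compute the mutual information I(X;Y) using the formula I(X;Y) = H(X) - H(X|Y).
0.0610 bits

I(X;Y) = H(X) - H(X|Y)

Marginal of X (row sums):
  P(X=0) = 7/44 + 2/11 = 15/44
  P(X=1) = 3/11 + 2/11 = 5/11
  P(X=2) = 1/22 + 7/44 = 9/44
H(X) = -[(15/44)·log₂(15/44) + (5/11)·log₂(5/11) + (9/44)·log₂(9/44)]
  = 0.5293 + 0.5170 + 0.4683 = 1.5146 bits

Marginal of Y (column sums):
  P(Y=0) = 7/44 + 3/11 + 1/22 = 21/44
  P(Y=1) = 2/11 + 2/11 + 7/44 = 23/44
H(X|Y) = Σ_y P(y)·H(X|Y=y):
  Y=0: P(Y=0) = 21/44, P(X|Y=0) = (1/3, 4/7, 2/21) → H(X|Y=0) = 1.3127
  Y=1: P(Y=1) = 23/44, P(X|Y=1) = (8/23, 8/23, 7/23) → H(X|Y=1) = 1.5822
H(X|Y) = (21/44)·1.3127 + (23/44)·1.5822 = 1.4536 bits

I(X;Y) = H(X) - H(X|Y) = 1.5146 - 1.4536 = 0.0610 bits

Cross-check via I(X;Y) = H(X) + H(Y) - H(X,Y): computing H(Y) from the column sums and H(X,Y) from the 6 cells in the same way gives H(Y) = 0.9985 bits and H(X,Y) = 2.4521 bits, so
I(X;Y) = 1.5146 + 0.9985 - 2.4521 = 0.0610 bits ✓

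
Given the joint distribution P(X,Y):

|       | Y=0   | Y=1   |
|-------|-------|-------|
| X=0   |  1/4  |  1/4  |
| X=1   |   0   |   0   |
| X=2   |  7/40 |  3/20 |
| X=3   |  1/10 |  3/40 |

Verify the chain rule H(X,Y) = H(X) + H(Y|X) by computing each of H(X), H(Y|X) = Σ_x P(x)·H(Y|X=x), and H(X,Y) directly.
H(X) = 1.4670 bits, H(Y|X) = 0.9960 bits, H(X,Y) = 2.4631 bits

Marginal of X (row sums):
  P(X=0) = 1/4 + 1/4 = 1/2
  P(X=1) = 0 + 0 = 0
  P(X=2) = 7/40 + 3/20 = 13/40
  P(X=3) = 1/10 + 3/40 = 7/40
H(X) = -[(1/2)·log₂(1/2) + (13/40)·log₂(13/40) + (7/40)·log₂(7/40)]   (outcomes with P = 0 contribute 0)
  = 0.500000 + 0.526984 + 0.440050 = 1.4670 bits

H(Y|X) = Σ_x P(x)·H(Y|X=x):
  X=0: P(X=0) = 1/2, P(Y|X=0) = (1/2, 1/2) → H(Y|X=0) = 1.000000
  X=1: P(X=1) = 0 → contributes 0
  X=2: P(X=2) = 13/40, P(Y|X=2) = (7/13, 6/13) → H(Y|X=2) = 0.995727
  X=3: P(X=3) = 7/40, P(Y|X=3) = (4/7, 3/7) → H(Y|X=3) = 0.985228
H(Y|X) = (1/2)·1.000000 + (13/40)·0.995727 + (7/40)·0.985228 = 0.9960 bits

H(X,Y) = -Σ_{x,y} P(x,y) log₂ P(x,y). Per-cell terms -P(x,y)·log₂P(x,y):
  X=0: 0.500000, 0.500000
  X=1: 0.000000, 0.000000
  X=2: 0.440050, 0.410545
  X=3: 0.332193, 0.280272
  (cells with P = 0 contribute 0)
Sum of the 8 terms: H(X,Y) = 2.4631 bits

Chain rule check:
  H(X) + H(Y|X) = 1.4670 + 0.9960 = 2.4630 bits
  H(X,Y) = 2.4631 bits
✓ Chain rule verified (Δ = 0.0001 is 4-dp rounding noise: each of the three values was rounded independently).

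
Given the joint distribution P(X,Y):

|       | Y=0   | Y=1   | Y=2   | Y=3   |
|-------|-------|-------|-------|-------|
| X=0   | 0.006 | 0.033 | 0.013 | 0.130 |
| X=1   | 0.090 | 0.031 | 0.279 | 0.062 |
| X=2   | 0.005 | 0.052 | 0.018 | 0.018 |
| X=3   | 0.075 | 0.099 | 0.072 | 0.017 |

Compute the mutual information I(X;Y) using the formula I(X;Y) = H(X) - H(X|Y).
0.3675 bits

I(X;Y) = H(X) - H(X|Y)

Marginal of X (row sums):
  P(X=0) = 0.006 + 0.033 + 0.013 + 0.130 = 0.182
  P(X=1) = 0.090 + 0.031 + 0.279 + 0.062 = 0.462
  P(X=2) = 0.005 + 0.052 + 0.018 + 0.018 = 0.093
  P(X=3) = 0.075 + 0.099 + 0.072 + 0.017 = 0.263
H(X) = -[0.182·log₂(0.182) + 0.462·log₂(0.462) + 0.093·log₂(0.093) + 0.263·log₂(0.263)]
  = 0.44735 + 0.51468 + 0.31868 + 0.50677 = 1.78748 bits

Marginal of Y (column sums):
  P(Y=0) = 0.006 + 0.090 + 0.005 + 0.075 = 0.176
  P(Y=1) = 0.033 + 0.031 + 0.052 + 0.099 = 0.215
  P(Y=2) = 0.013 + 0.279 + 0.018 + 0.072 = 0.382
  P(Y=3) = 0.130 + 0.062 + 0.018 + 0.017 = 0.227
H(X|Y) = Σ_y P(y)·H(X|Y=y):
  Y=0: P(Y=0) = 0.176, P(X|Y=0) = (3/88, 45/88, 5/176, 75/176) → H(X|Y=0) = 1.33132
  Y=1: P(Y=1) = 0.215, P(X|Y=1) = (33/215, 31/215, 52/215, 99/215) → H(X|Y=1) = 1.82831
  Y=2: P(Y=2) = 0.382, P(X|Y=2) = (13/382, 279/382, 9/191, 36/191) → H(X|Y=2) = 1.15851
  Y=3: P(Y=3) = 0.227, P(X|Y=3) = (130/227, 62/227, 18/227, 17/227) → H(X|Y=3) = 1.54191
H(X|Y) = 0.176·1.33132 + 0.215·1.82831 + 0.382·1.15851 + 0.227·1.54191 = 1.41996 bits

I(X;Y) = H(X) - H(X|Y) = 1.78748 - 1.41996 = 0.3675 bits

Cross-check via I(X;Y) = H(X) + H(Y) - H(X,Y): computing H(Y) from the column sums and H(X,Y) from the 16 cells in the same way gives H(Y) = 1.93386 bits and H(X,Y) = 3.35382 bits, so
I(X;Y) = 1.78748 + 1.93386 - 3.35382 = 0.3675 bits ✓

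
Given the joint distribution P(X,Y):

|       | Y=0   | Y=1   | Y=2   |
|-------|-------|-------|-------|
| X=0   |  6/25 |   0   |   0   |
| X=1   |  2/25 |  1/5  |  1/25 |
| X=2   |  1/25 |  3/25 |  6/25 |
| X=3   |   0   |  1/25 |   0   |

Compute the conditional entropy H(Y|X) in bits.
0.9338 bits

H(Y|X) = H(X,Y) - H(X)

H(X,Y) = -Σ_{x,y} P(x,y) log₂ P(x,y). Per-cell terms -P(x,y)·log₂P(x,y):
  X=0: 0.49413, 0.00000, 0.00000
  X=1: 0.29151, 0.46439, 0.18575
  X=2: 0.18575, 0.36707, 0.49413
  X=3: 0.00000, 0.18575, 0.00000
  (cells with P = 0 contribute 0)
Sum of the 12 terms: H(X,Y) = 2.6685 bits

Marginal of X (row sums):
  P(X=0) = 6/25 + 0 + 0 = 6/25
  P(X=1) = 2/25 + 1/5 + 1/25 = 8/25
  P(X=2) = 1/25 + 3/25 + 6/25 = 2/5
  P(X=3) = 0 + 1/25 + 0 = 1/25
H(X) = -[(6/25)·log₂(6/25) + (8/25)·log₂(8/25) + (2/5)·log₂(2/5) + (1/25)·log₂(1/25)]
  = 0.49413 + 0.52603 + 0.52877 + 0.18575 = 1.7347 bits

H(Y|X) = H(X,Y) - H(X) = 2.6685 - 1.7347 = 0.9338 bits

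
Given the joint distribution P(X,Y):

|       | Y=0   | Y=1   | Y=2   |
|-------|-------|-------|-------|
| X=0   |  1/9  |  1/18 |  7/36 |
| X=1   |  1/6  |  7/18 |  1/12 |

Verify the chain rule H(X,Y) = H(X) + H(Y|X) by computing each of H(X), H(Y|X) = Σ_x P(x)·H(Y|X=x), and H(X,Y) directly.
H(X) = 0.9436 bits, H(Y|X) = 1.3591 bits, H(X,Y) = 2.3027 bits

Marginal of X (row sums):
  P(X=0) = 1/9 + 1/18 + 7/36 = 13/36
  P(X=1) = 1/6 + 7/18 + 1/12 = 23/36
H(X) = -[(13/36)·log₂(13/36) + (23/36)·log₂(23/36)]
  = 0.53065 + 0.41295 = 0.9436 bits

H(Y|X) = Σ_x P(x)·H(Y|X=x):
  X=0: P(X=0) = 13/36, P(Y|X=0) = (4/13, 2/13, 7/13) → H(Y|X=0) = 1.41956
  X=1: P(X=1) = 23/36, P(Y|X=1) = (6/23, 14/23, 3/23) → H(Y|X=1) = 1.32497
H(Y|X) = (13/36)·1.41956 + (23/36)·1.32497 = 1.3591 bits

H(X,Y) = -Σ_{x,y} P(x,y) log₂ P(x,y). Per-cell terms -P(x,y)·log₂P(x,y):
  X=0: 0.35221, 0.23166, 0.45939
  X=1: 0.43083, 0.52989, 0.29875
Sum of the 6 terms: H(X,Y) = 2.3027 bits

Chain rule check:
  H(X) + H(Y|X) = 0.9436 + 1.3591 = 2.3027 bits
  H(X,Y) = 2.3027 bits
✓ Chain rule verified.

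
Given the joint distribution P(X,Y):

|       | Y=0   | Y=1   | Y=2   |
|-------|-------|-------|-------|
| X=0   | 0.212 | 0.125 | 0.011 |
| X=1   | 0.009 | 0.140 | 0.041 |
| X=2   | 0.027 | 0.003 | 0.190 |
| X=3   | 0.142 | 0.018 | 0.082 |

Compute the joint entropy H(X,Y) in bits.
2.9893 bits

H(X,Y) = -Σ_{x,y} P(x,y) log₂ P(x,y). Per-cell terms -P(x,y)·log₂P(x,y):
  X=0: 0.4744, 0.3750, 0.0716
  X=1: 0.0612, 0.3971, 0.1889
  X=2: 0.1407, 0.0251, 0.4552
  X=3: 0.3999, 0.1043, 0.2959
Sum of the 12 terms: H(X,Y) = 2.9893 bits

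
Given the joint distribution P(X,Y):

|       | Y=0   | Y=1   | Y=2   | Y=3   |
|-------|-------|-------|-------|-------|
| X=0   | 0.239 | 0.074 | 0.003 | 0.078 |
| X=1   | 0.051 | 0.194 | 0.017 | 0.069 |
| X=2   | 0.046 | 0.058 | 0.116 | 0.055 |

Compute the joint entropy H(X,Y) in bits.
3.1610 bits

H(X,Y) = -Σ_{x,y} P(x,y) log₂ P(x,y). Per-cell terms -P(x,y)·log₂P(x,y):
  X=0: 0.4935, 0.2780, 0.0251, 0.2871
  X=1: 0.2190, 0.4590, 0.0999, 0.2662
  X=2: 0.2043, 0.2383, 0.3605, 0.2301
Sum of the 12 terms: H(X,Y) = 3.1610 bits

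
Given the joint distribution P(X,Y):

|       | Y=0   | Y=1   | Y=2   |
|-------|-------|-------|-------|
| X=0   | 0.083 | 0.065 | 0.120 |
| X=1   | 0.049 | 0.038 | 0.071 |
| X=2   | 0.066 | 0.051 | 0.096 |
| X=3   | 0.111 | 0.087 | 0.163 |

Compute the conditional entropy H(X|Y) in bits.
1.9356 bits

H(X|Y) = H(X,Y) - H(Y)

H(X,Y) = -Σ_{x,y} P(x,y) log₂ P(x,y). Per-cell terms -P(x,y)·log₂P(x,y):
  X=0: 0.29803, 0.25632, 0.36707
  X=1: 0.21320, 0.17928, 0.27094
  X=2: 0.25881, 0.21896, 0.32456
  X=3: 0.35202, 0.30649, 0.42658
Sum of the 12 terms: H(X,Y) = 3.4723 bits

Marginal of Y (column sums):
  P(Y=0) = 0.083 + 0.049 + 0.066 + 0.111 = 0.309
  P(Y=1) = 0.065 + 0.038 + 0.051 + 0.087 = 0.241
  P(Y=2) = 0.120 + 0.071 + 0.096 + 0.163 = 0.450
H(Y) = -[0.309·log₂(0.309) + 0.241·log₂(0.241) + 0.450·log₂(0.450)]
  = 0.52355 + 0.49475 + 0.51840 = 1.5367 bits

H(X|Y) = H(X,Y) - H(Y) = 3.4723 - 1.5367 = 1.9356 bits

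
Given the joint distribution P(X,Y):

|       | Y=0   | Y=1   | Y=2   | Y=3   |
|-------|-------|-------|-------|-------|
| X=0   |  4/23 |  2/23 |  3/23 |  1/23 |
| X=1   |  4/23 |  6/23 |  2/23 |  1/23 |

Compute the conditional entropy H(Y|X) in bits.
1.7852 bits

H(Y|X) = H(X,Y) - H(X)

H(X,Y) = -Σ_{x,y} P(x,y) log₂ P(x,y). Per-cell terms -P(x,y)·log₂P(x,y):
  X=0: 0.43888, 0.30640, 0.38330, 0.19668
  X=1: 0.43888, 0.50572, 0.30640, 0.19668
Sum of the 8 terms: H(X,Y) = 2.7729 bits

Marginal of X (row sums):
  P(X=0) = 4/23 + 2/23 + 3/23 + 1/23 = 10/23
  P(X=1) = 4/23 + 6/23 + 2/23 + 1/23 = 13/23
H(X) = -[(10/23)·log₂(10/23) + (13/23)·log₂(13/23)]
  = 0.52245 + 0.46524 = 0.9877 bits

H(Y|X) = H(X,Y) - H(X) = 2.7729 - 0.9877 = 1.7852 bits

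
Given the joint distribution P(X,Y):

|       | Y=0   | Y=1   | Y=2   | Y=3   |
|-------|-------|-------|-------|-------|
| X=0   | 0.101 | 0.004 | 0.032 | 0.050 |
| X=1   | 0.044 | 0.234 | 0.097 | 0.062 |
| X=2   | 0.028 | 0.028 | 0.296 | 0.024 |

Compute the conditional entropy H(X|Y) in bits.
1.0804 bits

H(X|Y) = H(X,Y) - H(Y)

H(X,Y) = -Σ_{x,y} P(x,y) log₂ P(x,y). Per-cell terms -P(x,y)·log₂P(x,y):
  X=0: 0.3341, 0.0319, 0.1589, 0.2161
  X=1: 0.1983, 0.4903, 0.3265, 0.2487
  X=2: 0.1444, 0.1444, 0.5199, 0.1291
Sum of the 12 terms: H(X,Y) = 2.9426 bits

Marginal of Y (column sums):
  P(Y=0) = 0.101 + 0.044 + 0.028 = 0.173
  P(Y=1) = 0.004 + 0.234 + 0.028 = 0.266
  P(Y=2) = 0.032 + 0.097 + 0.296 = 0.425
  P(Y=3) = 0.050 + 0.062 + 0.024 = 0.136
H(Y) = -[0.173·log₂(0.173) + 0.266·log₂(0.266) + 0.425·log₂(0.425) + 0.136·log₂(0.136)]
  = 0.4379 + 0.5082 + 0.5246 + 0.3915 = 1.8622 bits

H(X|Y) = H(X,Y) - H(Y) = 2.9426 - 1.8622 = 1.0804 bits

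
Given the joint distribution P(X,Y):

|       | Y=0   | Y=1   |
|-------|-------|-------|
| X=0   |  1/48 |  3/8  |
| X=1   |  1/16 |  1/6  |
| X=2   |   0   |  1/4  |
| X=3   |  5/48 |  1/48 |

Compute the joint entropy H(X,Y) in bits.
2.2841 bits

H(X,Y) = -Σ_{x,y} P(x,y) log₂ P(x,y). Per-cell terms -P(x,y)·log₂P(x,y):
  X=0: 0.1164, 0.5306
  X=1: 0.2500, 0.4308
  X=2: 0.0000, 0.5000
  X=3: 0.3399, 0.1164
  (cells with P = 0 contribute 0)
Sum of the 8 terms: H(X,Y) = 2.2841 bits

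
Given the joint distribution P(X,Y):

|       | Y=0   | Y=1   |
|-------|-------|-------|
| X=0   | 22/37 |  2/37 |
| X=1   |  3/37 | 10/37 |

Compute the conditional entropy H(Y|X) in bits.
0.5422 bits

H(Y|X) = H(X,Y) - H(X)

H(X,Y) = -Σ_{x,y} P(x,y) log₂ P(x,y). Per-cell terms -P(x,y)·log₂P(x,y):
  X=0: 0.4460, 0.2275
  X=1: 0.2939, 0.5101
Sum of the 4 terms: H(X,Y) = 1.4775 bits

Marginal of X (row sums):
  P(X=0) = 22/37 + 2/37 = 24/37
  P(X=1) = 3/37 + 10/37 = 13/37
H(X) = -[(24/37)·log₂(24/37) + (13/37)·log₂(13/37)]
  = 0.4051 + 0.5302 = 0.9353 bits

H(Y|X) = H(X,Y) - H(X) = 1.4775 - 0.9353 = 0.5422 bits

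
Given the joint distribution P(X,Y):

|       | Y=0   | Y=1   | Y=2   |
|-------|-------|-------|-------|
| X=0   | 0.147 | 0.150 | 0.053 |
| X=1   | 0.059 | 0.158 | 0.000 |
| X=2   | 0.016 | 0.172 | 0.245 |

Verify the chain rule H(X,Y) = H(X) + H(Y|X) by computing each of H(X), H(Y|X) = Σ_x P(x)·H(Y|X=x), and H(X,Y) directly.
H(X) = 1.5313 bits, H(Y|X) = 1.2014 bits, H(X,Y) = 2.7327 bits

Marginal of X (row sums):
  P(X=0) = 0.147 + 0.150 + 0.053 = 0.350
  P(X=1) = 0.059 + 0.158 + 0.000 = 0.217
  P(X=2) = 0.016 + 0.172 + 0.245 = 0.433
H(X) = -[0.350·log₂(0.350) + 0.217·log₂(0.217) + 0.433·log₂(0.433)]
  = 0.53010 + 0.47832 + 0.52287 = 1.5313 bits

H(Y|X) = Σ_x P(x)·H(Y|X=x):
  X=0: P(X=0) = 0.350, P(Y|X=0) = (21/50, 3/7, 53/350) → H(Y|X=0) = 1.46191
  X=1: P(X=1) = 0.217, P(Y|X=1) = (59/217, 158/217, 0) → H(Y|X=1) = 0.84416
  X=2: P(X=2) = 0.433, P(Y|X=2) = (16/433, 172/433, 245/433) → H(Y|X=2) = 1.16978
H(Y|X) = 0.350·1.46191 + 0.217·0.84416 + 0.433·1.16978 = 1.2014 bits

H(X,Y) = -Σ_{x,y} P(x,y) log₂ P(x,y). Per-cell terms -P(x,y)·log₂P(x,y):
  X=0: 0.40662, 0.41054, 0.22461
  X=1: 0.24091, 0.42060, 0.00000
  X=2: 0.09545, 0.43680, 0.49714
  (cells with P = 0 contribute 0)
Sum of the 9 terms: H(X,Y) = 2.7327 bits

Chain rule check:
  H(X) + H(Y|X) = 1.5313 + 1.2014 = 2.7327 bits
  H(X,Y) = 2.7327 bits
✓ Chain rule verified.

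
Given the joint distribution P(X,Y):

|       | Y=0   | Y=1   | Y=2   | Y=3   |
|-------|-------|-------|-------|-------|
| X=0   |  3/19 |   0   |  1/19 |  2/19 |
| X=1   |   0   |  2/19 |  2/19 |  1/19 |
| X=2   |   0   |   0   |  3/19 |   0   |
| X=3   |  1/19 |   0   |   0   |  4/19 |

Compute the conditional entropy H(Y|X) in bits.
1.0513 bits

H(Y|X) = H(X,Y) - H(X)

H(X,Y) = -Σ_{x,y} P(x,y) log₂ P(x,y). Per-cell terms -P(x,y)·log₂P(x,y):
  X=0: 0.42047, 0.00000, 0.22358, 0.34189
  X=1: 0.00000, 0.34189, 0.34189, 0.22358
  X=2: 0.00000, 0.00000, 0.42047, 0.00000
  X=3: 0.22358, 0.00000, 0.00000, 0.47325
  (cells with P = 0 contribute 0)
Sum of the 16 terms: H(X,Y) = 3.0106 bits

Marginal of X (row sums):
  P(X=0) = 3/19 + 0 + 1/19 + 2/19 = 6/19
  P(X=1) = 0 + 2/19 + 2/19 + 1/19 = 5/19
  P(X=2) = 0 + 0 + 3/19 + 0 = 3/19
  P(X=3) = 1/19 + 0 + 0 + 4/19 = 5/19
H(X) = -[(6/19)·log₂(6/19) + (5/19)·log₂(5/19) + (3/19)·log₂(3/19) + (5/19)·log₂(5/19)]
  = 0.52515 + 0.50684 + 0.42047 + 0.50684 = 1.9593 bits

H(Y|X) = H(X,Y) - H(X) = 3.0106 - 1.9593 = 1.0513 bits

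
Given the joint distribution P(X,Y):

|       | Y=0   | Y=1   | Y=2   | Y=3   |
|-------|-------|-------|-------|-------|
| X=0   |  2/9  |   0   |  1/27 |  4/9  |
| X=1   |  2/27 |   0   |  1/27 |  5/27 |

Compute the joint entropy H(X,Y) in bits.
2.0831 bits

H(X,Y) = -Σ_{x,y} P(x,y) log₂ P(x,y). Per-cell terms -P(x,y)·log₂P(x,y):
  X=0: 0.48221, 0.00000, 0.17611, 0.51997
  X=1: 0.27814, 0.00000, 0.17611, 0.45055
  (cells with P = 0 contribute 0)
Sum of the 8 terms: H(X,Y) = 2.0831 bits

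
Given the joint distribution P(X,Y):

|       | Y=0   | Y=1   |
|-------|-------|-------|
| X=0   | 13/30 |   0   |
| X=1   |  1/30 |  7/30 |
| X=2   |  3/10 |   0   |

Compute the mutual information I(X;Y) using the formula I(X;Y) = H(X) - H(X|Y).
0.6388 bits

I(X;Y) = H(X) - H(X|Y)

Marginal of X (row sums):
  P(X=0) = 13/30 + 0 = 13/30
  P(X=1) = 1/30 + 7/30 = 4/15
  P(X=2) = 3/10 + 0 = 3/10
H(X) = -[(13/30)·log₂(13/30) + (4/15)·log₂(4/15) + (3/10)·log₂(3/10)]
  = 0.52280 + 0.50850 + 0.52109 = 1.55239 bits

Marginal of Y (column sums):
  P(Y=0) = 13/30 + 1/30 + 3/10 = 23/30
  P(Y=1) = 0 + 7/30 + 0 = 7/30
H(X|Y) = Σ_y P(y)·H(X|Y=y):
  Y=0: P(Y=0) = 23/30, P(X|Y=0) = (13/23, 1/23, 9/23) → H(X|Y=0) = 1.19160
  Y=1: P(Y=1) = 7/30, P(X|Y=1) = (0, 1, 0) → H(X|Y=1) = 0.00000
H(X|Y) = (23/30)·1.19160 + (7/30)·0.00000 = 0.91356 bits

I(X;Y) = H(X) - H(X|Y) = 1.55239 - 0.91356 = 0.6388 bits

Cross-check via I(X;Y) = H(X) + H(Y) - H(X,Y): computing H(Y) from the column sums and H(X,Y) from the 6 cells in the same way gives H(Y) = 0.78378 bits and H(X,Y) = 1.69734 bits, so
I(X;Y) = 1.55239 + 0.78378 - 1.69734 = 0.6388 bits ✓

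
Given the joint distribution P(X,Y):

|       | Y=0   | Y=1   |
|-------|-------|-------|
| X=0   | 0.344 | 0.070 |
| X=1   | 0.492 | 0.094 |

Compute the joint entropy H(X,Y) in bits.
1.6223 bits

H(X,Y) = -Σ_{x,y} P(x,y) log₂ P(x,y). Per-cell terms -P(x,y)·log₂P(x,y):
  X=0: 0.5296, 0.2686
  X=1: 0.5034, 0.3207
Sum of the 4 terms: H(X,Y) = 1.6223 bits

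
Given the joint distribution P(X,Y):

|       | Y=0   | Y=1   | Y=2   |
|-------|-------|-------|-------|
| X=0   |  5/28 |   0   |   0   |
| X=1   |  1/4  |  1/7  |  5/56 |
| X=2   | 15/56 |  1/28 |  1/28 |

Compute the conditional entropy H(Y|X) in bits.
1.0282 bits

H(Y|X) = H(X,Y) - H(X)

H(X,Y) = -Σ_{x,y} P(x,y) log₂ P(x,y). Per-cell terms -P(x,y)·log₂P(x,y):
  X=0: 0.443826, 0.000000, 0.000000
  X=1: 0.500000, 0.401051, 0.311199
  X=2: 0.509053, 0.171691, 0.171691
  (cells with P = 0 contribute 0)
Sum of the 9 terms: H(X,Y) = 2.508511 bits

Marginal of X (row sums):
  P(X=0) = 5/28 + 0 + 0 = 5/28
  P(X=1) = 1/4 + 1/7 + 5/56 = 27/56
  P(X=2) = 15/56 + 1/28 + 1/28 = 19/56
H(X) = -[(5/28)·log₂(5/28) + (27/56)·log₂(27/56) + (19/56)·log₂(19/56)]
  = 0.443826 + 0.507440 + 0.529091 = 1.480357 bits

H(Y|X) = H(X,Y) - H(X) = 2.508511 - 1.480357 = 1.0282 bits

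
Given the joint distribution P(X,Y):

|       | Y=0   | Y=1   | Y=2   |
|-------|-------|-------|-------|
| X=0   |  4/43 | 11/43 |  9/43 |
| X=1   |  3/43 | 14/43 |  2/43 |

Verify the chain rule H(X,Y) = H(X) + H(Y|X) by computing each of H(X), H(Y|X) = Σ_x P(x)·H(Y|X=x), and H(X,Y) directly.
H(X) = 0.9902 bits, H(Y|X) = 1.3049 bits, H(X,Y) = 2.2951 bits

Marginal of X (row sums):
  P(X=0) = 4/43 + 11/43 + 9/43 = 24/43
  P(X=1) = 3/43 + 14/43 + 2/43 = 19/43
H(X) = -[(24/43)·log₂(24/43) + (19/43)·log₂(19/43)]
  = 0.46956 + 0.52066 = 0.9902 bits

H(Y|X) = Σ_x P(x)·H(Y|X=x):
  X=0: P(X=0) = 24/43, P(Y|X=0) = (1/6, 11/24, 3/8) → H(Y|X=0) = 1.47733
  X=1: P(X=1) = 19/43, P(Y|X=1) = (3/19, 14/19, 2/19) → H(Y|X=1) = 1.08699
H(Y|X) = (24/43)·1.47733 + (19/43)·1.08699 = 1.3049 bits

H(X,Y) = -Σ_{x,y} P(x,y) log₂ P(x,y). Per-cell terms -P(x,y)·log₂P(x,y):
  X=0: 0.31872, 0.50314, 0.47226
  X=1: 0.26800, 0.52709, 0.20587
Sum of the 6 terms: H(X,Y) = 2.2951 bits

Chain rule check:
  H(X) + H(Y|X) = 0.9902 + 1.3049 = 2.2951 bits
  H(X,Y) = 2.2951 bits
✓ Chain rule verified.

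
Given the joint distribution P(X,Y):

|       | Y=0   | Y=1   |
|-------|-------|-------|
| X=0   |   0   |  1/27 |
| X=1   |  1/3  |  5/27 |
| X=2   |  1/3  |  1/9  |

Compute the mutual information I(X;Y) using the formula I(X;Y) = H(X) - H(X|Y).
0.0702 bits

I(X;Y) = H(X) - H(X|Y)

Marginal of X (row sums):
  P(X=0) = 0 + 1/27 = 1/27
  P(X=1) = 1/3 + 5/27 = 14/27
  P(X=2) = 1/3 + 1/9 = 4/9
H(X) = -[(1/27)·log₂(1/27) + (14/27)·log₂(14/27) + (4/9)·log₂(4/9)]
  = 0.1761 + 0.4913 + 0.5200 = 1.1874 bits

Marginal of Y (column sums):
  P(Y=0) = 0 + 1/3 + 1/3 = 2/3
  P(Y=1) = 1/27 + 5/27 + 1/9 = 1/3
H(X|Y) = Σ_y P(y)·H(X|Y=y):
  Y=0: P(Y=0) = 2/3, P(X|Y=0) = (0, 1/2, 1/2) → H(X|Y=0) = 1.0000
  Y=1: P(Y=1) = 1/3, P(X|Y=1) = (1/9, 5/9, 1/3) → H(X|Y=1) = 1.3516
H(X|Y) = (2/3)·1.0000 + (1/3)·1.3516 = 1.1172 bits

I(X;Y) = H(X) - H(X|Y) = 1.1874 - 1.1172 = 0.0702 bits

Cross-check via I(X;Y) = H(X) + H(Y) - H(X,Y): computing H(Y) from the column sums and H(X,Y) from the 6 cells in the same way gives H(Y) = 0.9183 bits and H(X,Y) = 2.0355 bits, so
I(X;Y) = 1.1874 + 0.9183 - 2.0355 = 0.0702 bits ✓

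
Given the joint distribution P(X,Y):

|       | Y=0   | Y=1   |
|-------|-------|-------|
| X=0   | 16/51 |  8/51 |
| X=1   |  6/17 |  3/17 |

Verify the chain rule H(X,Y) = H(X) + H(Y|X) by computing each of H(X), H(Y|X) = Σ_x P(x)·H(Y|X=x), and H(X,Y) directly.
H(X) = 0.9975 bits, H(Y|X) = 0.9183 bits, H(X,Y) = 1.9158 bits

Marginal of X (row sums):
  P(X=0) = 16/51 + 8/51 = 8/17
  P(X=1) = 6/17 + 3/17 = 9/17
H(X) = -[(8/17)·log₂(8/17) + (9/17)·log₂(9/17)]
  = 0.5117 + 0.4858 = 0.9975 bits

H(Y|X) = Σ_x P(x)·H(Y|X=x):
  X=0: P(X=0) = 8/17, P(Y|X=0) = (2/3, 1/3) → H(Y|X=0) = 0.9183
  X=1: P(X=1) = 9/17, P(Y|X=1) = (2/3, 1/3) → H(Y|X=1) = 0.9183
H(Y|X) = (8/17)·0.9183 + (9/17)·0.9183 = 0.9183 bits

H(X,Y) = -Σ_{x,y} P(x,y) log₂ P(x,y). Per-cell terms -P(x,y)·log₂P(x,y):
  X=0: 0.5247, 0.4192
  X=1: 0.5303, 0.4416
Sum of the 4 terms: H(X,Y) = 1.9158 bits

Chain rule check:
  H(X) + H(Y|X) = 0.9975 + 0.9183 = 1.9158 bits
  H(X,Y) = 1.9158 bits
✓ Chain rule verified.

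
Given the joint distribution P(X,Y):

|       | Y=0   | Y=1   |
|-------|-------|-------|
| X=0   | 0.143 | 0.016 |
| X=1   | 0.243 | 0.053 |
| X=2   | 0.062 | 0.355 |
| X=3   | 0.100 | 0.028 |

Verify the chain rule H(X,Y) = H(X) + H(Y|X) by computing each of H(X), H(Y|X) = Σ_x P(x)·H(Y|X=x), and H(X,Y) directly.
H(X) = 1.8475 bits, H(Y|X) = 0.6255 bits, H(X,Y) = 2.4730 bits

Marginal of X (row sums):
  P(X=0) = 0.143 + 0.016 = 0.159
  P(X=1) = 0.243 + 0.053 = 0.296
  P(X=2) = 0.062 + 0.355 = 0.417
  P(X=3) = 0.100 + 0.028 = 0.128
H(X) = -[0.159·log₂(0.159) + 0.296·log₂(0.296) + 0.417·log₂(0.417) + 0.128·log₂(0.128)]
  = 0.4218 + 0.5199 + 0.5262 + 0.3796 = 1.8475 bits

H(Y|X) = Σ_x P(x)·H(Y|X=x):
  X=0: P(X=0) = 0.159, P(Y|X=0) = (143/159, 16/159) → H(Y|X=0) = 0.4710
  X=1: P(X=1) = 0.296, P(Y|X=1) = (243/296, 53/296) → H(Y|X=1) = 0.6780
  X=2: P(X=2) = 0.417, P(Y|X=2) = (62/417, 355/417) → H(Y|X=2) = 0.6065
  X=3: P(X=3) = 0.128, P(Y|X=3) = (25/32, 7/32) → H(Y|X=3) = 0.7579
H(Y|X) = 0.159·0.4710 + 0.296·0.6780 + 0.417·0.6065 + 0.128·0.7579 = 0.6255 bits

H(X,Y) = -Σ_{x,y} P(x,y) log₂ P(x,y). Per-cell terms -P(x,y)·log₂P(x,y):
  X=0: 0.4012, 0.0955
  X=1: 0.4960, 0.2246
  X=2: 0.2487, 0.5304
  X=3: 0.3322, 0.1444
Sum of the 8 terms: H(X,Y) = 2.4730 bits

Chain rule check:
  H(X) + H(Y|X) = 1.8475 + 0.6255 = 2.4730 bits
  H(X,Y) = 2.4730 bits
✓ Chain rule verified.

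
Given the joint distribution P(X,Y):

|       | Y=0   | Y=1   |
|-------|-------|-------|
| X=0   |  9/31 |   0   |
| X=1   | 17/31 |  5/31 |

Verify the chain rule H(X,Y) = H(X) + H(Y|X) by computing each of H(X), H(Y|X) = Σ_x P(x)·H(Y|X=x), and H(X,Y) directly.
H(X) = 0.8691 bits, H(Y|X) = 0.5487 bits, H(X,Y) = 1.4179 bits

Marginal of X (row sums):
  P(X=0) = 9/31 + 0 = 9/31
  P(X=1) = 17/31 + 5/31 = 22/31
H(X) = -[(9/31)·log₂(9/31) + (22/31)·log₂(22/31)]
  = 0.5180 + 0.3511 = 0.8691 bits

H(Y|X) = Σ_x P(x)·H(Y|X=x):
  X=0: P(X=0) = 9/31, P(Y|X=0) = (1, 0) → H(Y|X=0) = 0.0000
  X=1: P(X=1) = 22/31, P(Y|X=1) = (17/22, 5/22) → H(Y|X=1) = 0.7732
H(Y|X) = (9/31)·0.0000 + (22/31)·0.7732 = 0.5487 bits

H(X,Y) = -Σ_{x,y} P(x,y) log₂ P(x,y). Per-cell terms -P(x,y)·log₂P(x,y):
  X=0: 0.5180, 0.0000
  X=1: 0.4753, 0.4246
  (cells with P = 0 contribute 0)
Sum of the 4 terms: H(X,Y) = 1.4179 bits

Chain rule check:
  H(X) + H(Y|X) = 0.8691 + 0.5487 = 1.4178 bits
  H(X,Y) = 1.4179 bits
✓ Chain rule verified (Δ = 0.0001 is 4-dp rounding noise: each of the three values was rounded independently).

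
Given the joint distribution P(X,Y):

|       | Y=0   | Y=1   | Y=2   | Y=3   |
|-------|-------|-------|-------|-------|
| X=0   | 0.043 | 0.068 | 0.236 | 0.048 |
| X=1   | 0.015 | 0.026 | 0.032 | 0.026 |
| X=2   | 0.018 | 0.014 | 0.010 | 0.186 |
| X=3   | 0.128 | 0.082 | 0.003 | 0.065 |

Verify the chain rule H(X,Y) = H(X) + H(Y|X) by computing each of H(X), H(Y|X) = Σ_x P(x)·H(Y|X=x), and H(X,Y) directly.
H(X) = 1.8594 bits, H(Y|X) = 1.4903 bits, H(X,Y) = 3.3497 bits

Marginal of X (row sums):
  P(X=0) = 0.043 + 0.068 + 0.236 + 0.048 = 0.395
  P(X=1) = 0.015 + 0.026 + 0.032 + 0.026 = 0.099
  P(X=2) = 0.018 + 0.014 + 0.010 + 0.186 = 0.228
  P(X=3) = 0.128 + 0.082 + 0.003 + 0.065 = 0.278
H(X) = -[0.395·log₂(0.395) + 0.099·log₂(0.099) + 0.228·log₂(0.228) + 0.278·log₂(0.278)]
  = 0.52933 + 0.33031 + 0.48630 + 0.51342 = 1.8594 bits

H(Y|X) = Σ_x P(x)·H(Y|X=x):
  X=0: P(X=0) = 0.395, P(Y|X=0) = (43/395, 68/395, 236/395, 48/395) → H(Y|X=0) = 1.59872
  X=1: P(X=1) = 0.099, P(Y|X=1) = (5/33, 26/99, 32/99, 26/99) → H(Y|X=1) = 1.95232
  X=2: P(X=2) = 0.228, P(Y|X=2) = (3/38, 7/114, 5/114, 31/38) → H(Y|X=2) = 0.97384
  X=3: P(X=3) = 0.278, P(Y|X=3) = (64/139, 41/139, 3/278, 65/278) → H(Y|X=3) = 1.59546
H(Y|X) = 0.395·1.59872 + 0.099·1.95232 + 0.228·0.97384 + 0.278·1.59546 = 1.4903 bits

H(X,Y) = -Σ_{x,y} P(x,y) log₂ P(x,y). Per-cell terms -P(x,y)·log₂P(x,y):
  X=0: 0.19520, 0.26373, 0.49162, 0.21028
  X=1: 0.09088, 0.13690, 0.15891, 0.13690
  X=2: 0.10433, 0.08622, 0.06644, 0.45135
  X=3: 0.37962, 0.29588, 0.02514, 0.25632
Sum of the 16 terms: H(X,Y) = 3.3497 bits

Chain rule check:
  H(X) + H(Y|X) = 1.8594 + 1.4903 = 3.3497 bits
  H(X,Y) = 3.3497 bits
✓ Chain rule verified.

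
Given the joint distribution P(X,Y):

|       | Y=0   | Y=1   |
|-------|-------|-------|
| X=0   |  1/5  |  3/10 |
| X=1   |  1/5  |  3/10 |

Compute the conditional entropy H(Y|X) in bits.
0.9710 bits

H(Y|X) = H(X,Y) - H(X)

H(X,Y) = -Σ_{x,y} P(x,y) log₂ P(x,y). Per-cell terms -P(x,y)·log₂P(x,y):
  X=0: 0.4644, 0.5211
  X=1: 0.4644, 0.5211
Sum of the 4 terms: H(X,Y) = 1.9710 bits

Marginal of X (row sums):
  P(X=0) = 1/5 + 3/10 = 1/2
  P(X=1) = 1/5 + 3/10 = 1/2
H(X) = -[(1/2)·log₂(1/2) + (1/2)·log₂(1/2)]
  = 0.5000 + 0.5000 = 1.0000 bits

H(Y|X) = H(X,Y) - H(X) = 1.9710 - 1.0000 = 0.9710 bits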